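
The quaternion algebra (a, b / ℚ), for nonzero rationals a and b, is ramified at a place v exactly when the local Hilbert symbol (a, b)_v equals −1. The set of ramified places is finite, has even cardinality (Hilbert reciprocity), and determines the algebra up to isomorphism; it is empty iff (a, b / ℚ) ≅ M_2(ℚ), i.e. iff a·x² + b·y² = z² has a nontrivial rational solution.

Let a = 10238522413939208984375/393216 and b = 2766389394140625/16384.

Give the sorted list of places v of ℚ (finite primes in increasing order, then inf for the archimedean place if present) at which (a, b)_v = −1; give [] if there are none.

(a, b) ≡ (570, 561) mod (ℚ^×)²; places V = {2, 3, 5, 11, 17, 19, ∞}.
(a,b)_3: α=-1, u≡1; β=1, v≡1 (mod 3); (1|3)=+1, (1|3)=+1; sign (−1)^1·+1^1·+1^-1 = -1.
(a,b)_2: α=-17, β=-14; u≡5, v≡1 (mod 8); ε(u)ε(v)=0·0, αω(v)=-17·0, βω(u)=-14·1; sum ≡ 0  ⇒  +1.
(a,b)_17: α=4, u≡16; β=3, v≡15 (mod 17); (16|17)=+1, (15|17)=+1; sign (−1)^0·+1^3·+1^4 = +1.
(a,b)_11: α=4, u≡4; β=3, v≡6 (mod 11); (4|11)=+1, (6|11)=-1; sign (−1)^0·+1^3·-1^4 = +1.
(a,b)_19: α=3, u≡6; β=2, v≡3 (mod 19); (6|19)=+1, (3|19)=-1; sign (−1)^0·+1^2·-1^3 = -1.
(a,b)_∞: sgn(570)=+, sgn(561)=+, so +1.
(a,b)_5: α=13, u≡4; β=8, v≡1 (mod 5); (4|5)=+1, (1|5)=+1; sign (−1)^0·+1^8·+1^13 = +1.
(570, 561 / ℚ) ramifies at {3, 19}: a division algebra.

[3, 19]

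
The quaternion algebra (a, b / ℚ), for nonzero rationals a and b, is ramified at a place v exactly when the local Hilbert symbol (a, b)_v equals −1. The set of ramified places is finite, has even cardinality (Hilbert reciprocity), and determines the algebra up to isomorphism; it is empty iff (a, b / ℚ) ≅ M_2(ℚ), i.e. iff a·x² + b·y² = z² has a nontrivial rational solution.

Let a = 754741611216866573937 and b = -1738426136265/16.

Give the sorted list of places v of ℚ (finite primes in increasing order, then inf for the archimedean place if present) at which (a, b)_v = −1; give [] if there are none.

[5, 7, 13, 19]

Mod squares: a ≡ 96577, b ≡ -665. Check v ∈ {∞, 2, 3, 5, 7, 13, 17, 19, 23}.
v=13: a=13^5·(≡7), b=13^2·(≡2) mod 13; (7|13)=-1, (2|13)=-1; (−1)^{5·2·6}·(-1)^2·(-1)^5 = -1.
v=∞: 96577 > 0 and -665 < 0  ⇒  (a,b)_∞ = +1.
v=3: a=3^4·(≡1), b=3^4·(≡1) mod 3; (1|3)=+1, (1|3)=+1; (−1)^{4·4·1}·(+1)^4·(+1)^4 = +1.
v=17: a=17^1·(≡3), b=17^0·(≡13) mod 17; (3|17)=-1, (13|17)=+1; (−1)^{1·0·8}·(-1)^0·(+1)^1 = +1.
v=23: a=23^3·(≡18), b=23^2·(≡8) mod 23; (18|23)=+1, (8|23)=+1; (−1)^{3·2·11}·(+1)^2·(+1)^3 = +1.
v=7: a=7^2·(≡6), b=7^1·(≡5) mod 7; (6|7)=-1, (5|7)=-1; (−1)^{2·1·3}·(-1)^1·(-1)^2 = -1.
v=19: a=19^5·(≡12), b=19^3·(≡8) mod 19; (12|19)=-1, (8|19)=-1; (−1)^{5·3·9}·(-1)^3·(-1)^5 = -1.
v=5: a=5^0·(≡2), b=5^1·(≡2) mod 5; (2|5)=-1, (2|5)=-1; (−1)^{0·1·2}·(-1)^1·(-1)^0 = -1.
v=2: v_2(a)=0, v_2(b)=-4; units ≡ 1, 7 (mod 8); ε·ε+αω+βω = 0·1+0·0+-4·0 ≡ 0  ⇒  (a,b)_2 = +1.
(96577, -665 / ℚ) ramifies at {5, 7, 13, 19}: a division algebra.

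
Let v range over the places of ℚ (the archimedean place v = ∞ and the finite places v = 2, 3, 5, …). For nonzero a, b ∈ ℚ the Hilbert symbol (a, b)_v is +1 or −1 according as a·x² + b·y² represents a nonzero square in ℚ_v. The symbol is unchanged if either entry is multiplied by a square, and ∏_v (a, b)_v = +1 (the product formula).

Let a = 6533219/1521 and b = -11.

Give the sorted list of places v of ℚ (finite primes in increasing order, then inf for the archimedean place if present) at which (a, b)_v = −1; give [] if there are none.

[11, 17]

Mod squares: a ≡ 133331, b ≡ -11. Check v ∈ {∞, 2, 3, 7, 11, 13, 17, 23, 31}.
v=11: a=11^1·(≡2), b=11^1·(≡10) mod 11; (2|11)=-1, (10|11)=-1; (−1)^{1·1·5}·(-1)^1·(-1)^1 = -1.
v=23: a=23^1·(≡1), b=23^0·(≡12) mod 23; (1|23)=+1, (12|23)=+1; (−1)^{1·0·11}·(+1)^0·(+1)^1 = +1.
v=∞: 133331 > 0 and -11 < 0  ⇒  (a,b)_∞ = +1.
v=13: a=13^-2·(≡12), b=13^0·(≡2) mod 13; (12|13)=+1, (2|13)=-1; (−1)^{-2·0·6}·(+1)^0·(-1)^-2 = +1.
v=31: a=31^1·(≡21), b=31^0·(≡20) mod 31; (21|31)=-1, (20|31)=+1; (−1)^{1·0·15}·(-1)^0·(+1)^1 = +1.
v=3: a=3^-2·(≡2), b=3^0·(≡1) mod 3; (2|3)=-1, (1|3)=+1; (−1)^{-2·0·1}·(-1)^0·(+1)^-2 = +1.
v=7: a=7^2·(≡1), b=7^0·(≡3) mod 7; (1|7)=+1, (3|7)=-1; (−1)^{2·0·3}·(+1)^0·(-1)^2 = +1.
v=2: v_2(a)=0, v_2(b)=0; units ≡ 3, 5 (mod 8); ε·ε+αω+βω = 1·0+0·1+0·1 ≡ 0  ⇒  (a,b)_2 = +1.
v=17: a=17^1·(≡7), b=17^0·(≡6) mod 17; (7|17)=-1, (6|17)=-1; (−1)^{1·0·8}·(-1)^0·(-1)^1 = -1.
Ram(133331, -11) = {11, 17}; no ℚ_11-point on the conic.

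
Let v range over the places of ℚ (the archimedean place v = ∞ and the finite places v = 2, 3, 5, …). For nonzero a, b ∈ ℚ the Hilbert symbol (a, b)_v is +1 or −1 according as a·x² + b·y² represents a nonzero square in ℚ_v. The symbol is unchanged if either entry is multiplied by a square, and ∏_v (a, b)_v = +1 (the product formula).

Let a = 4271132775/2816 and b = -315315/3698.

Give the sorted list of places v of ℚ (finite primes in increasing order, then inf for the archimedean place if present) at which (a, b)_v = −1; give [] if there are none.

[2, 11]

(a, b) ≡ (429, -1430) mod (ℚ^×)²; places V = {2, 3, 5, 7, 11, 13, 23, 43, ∞}.
(a,b)_23: α=2, u≡17; β=0, v≡20 (mod 23); (17|23)=-1, (20|23)=-1; sign (−1)^0·-1^0·-1^2 = +1.
(a,b)_∞: sgn(429)=+, sgn(-1430)=−, so +1.
(a,b)_7: α=2, u≡4; β=2, v≡6 (mod 7); (4|7)=+1, (6|7)=-1; sign (−1)^0·+1^2·-1^2 = +1.
(a,b)_43: α=0, u≡27; β=-2, v≡2 (mod 43); (27|43)=-1, (2|43)=-1; sign (−1)^0·-1^-2·-1^0 = +1.
(a,b)_13: α=3, u≡2; β=1, v≡7 (mod 13); (2|13)=-1, (7|13)=-1; sign (−1)^0·-1^1·-1^3 = +1.
(a,b)_11: α=-1, u≡10; β=1, v≡6 (mod 11); (10|11)=-1, (6|11)=-1; sign (−1)^1·-1^1·-1^-1 = -1.
(a,b)_3: α=1, u≡2; β=2, v≡1 (mod 3); (2|3)=-1, (1|3)=+1; sign (−1)^0·-1^2·+1^1 = +1.
(a,b)_5: α=2, u≡1; β=1, v≡4 (mod 5); (1|5)=+1, (4|5)=+1; sign (−1)^0·+1^1·+1^2 = +1.
(a,b)_2: α=-8, β=-1; u≡5, v≡5 (mod 8); ε(u)ε(v)=0·0, αω(v)=-8·1, βω(u)=-1·1; sum ≡ 1  ⇒  -1.
(429, -1430 / ℚ) ramifies at {2, 11}: a division algebra.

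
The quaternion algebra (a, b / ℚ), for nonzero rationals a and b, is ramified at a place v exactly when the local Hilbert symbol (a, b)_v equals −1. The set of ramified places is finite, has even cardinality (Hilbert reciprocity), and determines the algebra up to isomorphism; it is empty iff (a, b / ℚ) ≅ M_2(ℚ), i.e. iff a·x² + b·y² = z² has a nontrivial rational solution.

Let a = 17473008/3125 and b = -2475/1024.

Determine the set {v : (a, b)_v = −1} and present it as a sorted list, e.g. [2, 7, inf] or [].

[17, 19]

(a, b) ≡ (111435, -11) mod (ℚ^×)²; places V = {2, 3, 5, 7, 11, 17, 19, 23, ∞}.
(a,b)_5: α=-5, u≡3; β=2, v≡4 (mod 5); (3|5)=-1, (4|5)=+1; sign (−1)^0·-1^2·+1^-5 = +1.
(a,b)_2: α=4, β=-10; u≡3, v≡5 (mod 8); ε(u)ε(v)=1·0, αω(v)=4·1, βω(u)=-10·1; sum ≡ 0  ⇒  +1.
(a,b)_23: α=1, u≡21; β=0, v≡18 (mod 23); (21|23)=-1, (18|23)=+1; sign (−1)^0·-1^0·+1^1 = +1.
(a,b)_17: α=1, u≡10; β=0, v≡6 (mod 17); (10|17)=-1, (6|17)=-1; sign (−1)^0·-1^0·-1^1 = -1.
(a,b)_3: α=1, u≡2; β=2, v≡1 (mod 3); (2|3)=-1, (1|3)=+1; sign (−1)^0·-1^2·+1^1 = +1.
(a,b)_7: α=2, u≡4; β=0, v≡5 (mod 7); (4|7)=+1, (5|7)=-1; sign (−1)^0·+1^0·-1^2 = +1.
(a,b)_19: α=1, u≡12; β=0, v≡12 (mod 19); (12|19)=-1, (12|19)=-1; sign (−1)^0·-1^0·-1^1 = -1.
(a,b)_∞: sgn(111435)=+, sgn(-11)=−, so +1.
(a,b)_11: α=0, u≡3; β=1, v≡6 (mod 11); (3|11)=+1, (6|11)=-1; sign (−1)^0·+1^1·-1^0 = +1.
(111435, -11 / ℚ) ramifies at {17, 19}: a division algebra.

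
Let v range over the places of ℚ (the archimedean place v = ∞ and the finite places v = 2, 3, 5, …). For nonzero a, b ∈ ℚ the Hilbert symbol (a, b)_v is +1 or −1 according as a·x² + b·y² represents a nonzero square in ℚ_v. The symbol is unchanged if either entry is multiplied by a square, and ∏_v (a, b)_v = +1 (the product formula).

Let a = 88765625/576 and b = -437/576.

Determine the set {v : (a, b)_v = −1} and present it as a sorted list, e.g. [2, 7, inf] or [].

Mod squares: a ≡ 5681, b ≡ -437. Check v ∈ {∞, 2, 3, 5, 13, 19, 23}.
v=3: a=3^-2·(≡2), b=3^-2·(≡1) mod 3; (2|3)=-1, (1|3)=+1; (−1)^{-2·-2·1}·(-1)^-2·(+1)^-2 = +1.
v=23: a=23^1·(≡21), b=23^1·(≡4) mod 23; (21|23)=-1, (4|23)=+1; (−1)^{1·1·11}·(-1)^1·(+1)^1 = +1.
v=19: a=19^1·(≡10), b=19^1·(≡12) mod 19; (10|19)=-1, (12|19)=-1; (−1)^{1·1·9}·(-1)^1·(-1)^1 = -1.
v=2: v_2(a)=-6, v_2(b)=-6; units ≡ 1, 3 (mod 8); ε·ε+αω+βω = 0·1+-6·1+-6·0 ≡ 0  ⇒  (a,b)_2 = +1.
v=∞: 5681 > 0 and -437 < 0  ⇒  (a,b)_∞ = +1.
v=13: a=13^1·(≡11), b=13^0·(≡11) mod 13; (11|13)=-1, (11|13)=-1; (−1)^{1·0·6}·(-1)^0·(-1)^1 = -1.
v=5: a=5^6·(≡1), b=5^0·(≡3) mod 5; (1|5)=+1, (3|5)=-1; (−1)^{6·0·2}·(+1)^0·(-1)^6 = +1.
(5681, -437 / ℚ) ramifies at {13, 19}: a division algebra.

[13, 19]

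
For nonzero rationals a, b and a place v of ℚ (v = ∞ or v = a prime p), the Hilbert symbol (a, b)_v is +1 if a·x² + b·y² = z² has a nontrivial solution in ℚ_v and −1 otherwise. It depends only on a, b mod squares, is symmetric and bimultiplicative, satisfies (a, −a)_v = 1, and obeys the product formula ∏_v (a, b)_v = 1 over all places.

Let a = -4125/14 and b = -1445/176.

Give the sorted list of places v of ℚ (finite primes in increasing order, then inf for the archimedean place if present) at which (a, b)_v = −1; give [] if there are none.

Mod squares: a ≡ -2310, b ≡ -55. Check v ∈ {∞, 2, 3, 5, 7, 11, 17}.
v=2: v_2(a)=-1, v_2(b)=-4; units ≡ 5, 1 (mod 8); ε·ε+αω+βω = 0·0+-1·0+-4·1 ≡ 0  ⇒  (a,b)_2 = +1.
v=17: a=17^0·(≡15), b=17^2·(≡2) mod 17; (15|17)=+1, (2|17)=+1; (−1)^{0·2·8}·(+1)^2·(+1)^0 = +1.
v=∞: -2310 < 0 and -55 < 0  ⇒  (a,b)_∞ = -1.
v=5: a=5^3·(≡3), b=5^1·(≡1) mod 5; (3|5)=-1, (1|5)=+1; (−1)^{3·1·2}·(-1)^1·(+1)^3 = -1.
v=7: a=7^-1·(≡6), b=7^0·(≡4) mod 7; (6|7)=-1, (4|7)=+1; (−1)^{-1·0·3}·(-1)^0·(+1)^-1 = +1.
v=11: a=11^1·(≡7), b=11^-1·(≡8) mod 11; (7|11)=-1, (8|11)=-1; (−1)^{1·-1·5}·(-1)^-1·(-1)^1 = -1.
v=3: a=3^1·(≡1), b=3^0·(≡2) mod 3; (1|3)=+1, (2|3)=-1; (−1)^{1·0·1}·(+1)^0·(-1)^1 = -1.
Ram(-2310, -55) = {3, 5, 11, ∞}; no ℚ_3-point on the conic.

[3, 5, 11, inf]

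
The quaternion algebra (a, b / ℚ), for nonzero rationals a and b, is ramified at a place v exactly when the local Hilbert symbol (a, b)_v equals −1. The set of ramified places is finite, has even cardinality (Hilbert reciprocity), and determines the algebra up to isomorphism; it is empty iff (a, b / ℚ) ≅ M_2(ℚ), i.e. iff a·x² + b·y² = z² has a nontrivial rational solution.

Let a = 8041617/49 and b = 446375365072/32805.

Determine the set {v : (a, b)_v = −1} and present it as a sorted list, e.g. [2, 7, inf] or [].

[5, 17, 19, 41]

Mod squares: a ≡ 893513, b ≡ 1185665. Check v ∈ {∞, 2, 3, 5, 7, 13, 17, 19, 29, 31, 37, 41}.
v=41: a=41^1·(≡35), b=41^0·(≡34) mod 41; (35|41)=-1, (34|41)=-1; (−1)^{1·0·20}·(-1)^0·(-1)^1 = -1.
v=∞: 893513 > 0 and 1185665 > 0  ⇒  (a,b)_∞ = +1.
v=7: a=7^-2·(≡3), b=7^6·(≡3) mod 7; (3|7)=-1, (3|7)=-1; (−1)^{-2·6·3}·(-1)^6·(-1)^-2 = +1.
v=31: a=31^1·(≡12), b=31^0·(≡4) mod 31; (12|31)=-1, (4|31)=+1; (−1)^{1·0·15}·(-1)^0·(+1)^1 = +1.
v=13: a=13^0·(≡9), b=13^1·(≡12) mod 13; (9|13)=+1, (12|13)=+1; (−1)^{0·1·6}·(+1)^1·(+1)^0 = +1.
v=5: a=5^0·(≡3), b=5^-1·(≡2) mod 5; (3|5)=-1, (2|5)=-1; (−1)^{0·-1·2}·(-1)^-1·(-1)^0 = -1.
v=3: a=3^2·(≡2), b=3^-8·(≡2) mod 3; (2|3)=-1, (2|3)=-1; (−1)^{2·-8·1}·(-1)^-8·(-1)^2 = +1.
v=2: v_2(a)=0, v_2(b)=4; units ≡ 1, 1 (mod 8); ε·ε+αω+βω = 0·0+0·0+4·0 ≡ 0  ⇒  (a,b)_2 = +1.
v=37: a=37^1·(≡28), b=37^1·(≡16) mod 37; (28|37)=+1, (16|37)=+1; (−1)^{1·1·18}·(+1)^1·(+1)^1 = +1.
v=17: a=17^0·(≡6), b=17^1·(≡6) mod 17; (6|17)=-1, (6|17)=-1; (−1)^{0·1·8}·(-1)^1·(-1)^0 = -1.
v=19: a=19^1·(≡12), b=19^0·(≡12) mod 19; (12|19)=-1, (12|19)=-1; (−1)^{1·0·9}·(-1)^0·(-1)^1 = -1.
v=29: a=29^0·(≡6), b=29^1·(≡1) mod 29; (6|29)=+1, (1|29)=+1; (−1)^{0·1·14}·(+1)^1·(+1)^0 = +1.
Ram(893513, 1185665) = {5, 17, 19, 41}; no ℚ_5-point on the conic.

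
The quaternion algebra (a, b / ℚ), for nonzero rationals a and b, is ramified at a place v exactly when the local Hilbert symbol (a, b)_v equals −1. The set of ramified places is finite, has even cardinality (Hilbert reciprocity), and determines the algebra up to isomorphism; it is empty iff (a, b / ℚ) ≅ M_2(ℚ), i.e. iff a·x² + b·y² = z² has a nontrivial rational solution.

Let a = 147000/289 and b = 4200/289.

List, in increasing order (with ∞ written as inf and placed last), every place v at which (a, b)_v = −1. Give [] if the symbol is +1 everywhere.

Mod squares: a ≡ 30, b ≡ 42. Check v ∈ {∞, 2, 3, 5, 7, 17}.
v=∞: 30 > 0 and 42 > 0  ⇒  (a,b)_∞ = +1.
v=7: a=7^2·(≡2), b=7^1·(≡6) mod 7; (2|7)=+1, (6|7)=-1; (−1)^{2·1·3}·(+1)^1·(-1)^2 = +1.
v=3: a=3^1·(≡1), b=3^1·(≡2) mod 3; (1|3)=+1, (2|3)=-1; (−1)^{1·1·1}·(+1)^1·(-1)^1 = +1.
v=2: v_2(a)=3, v_2(b)=3; units ≡ 7, 5 (mod 8); ε·ε+αω+βω = 1·0+3·1+3·0 ≡ 1  ⇒  (a,b)_2 = -1.
v=5: a=5^3·(≡4), b=5^2·(≡2) mod 5; (4|5)=+1, (2|5)=-1; (−1)^{3·2·2}·(+1)^2·(-1)^3 = -1.
v=17: a=17^-2·(≡1), b=17^-2·(≡1) mod 17; (1|17)=+1, (1|17)=+1; (−1)^{-2·-2·8}·(+1)^-2·(+1)^-2 = +1.
(30, 42 / ℚ) ramifies at {2, 5}: a division algebra.

[2, 5]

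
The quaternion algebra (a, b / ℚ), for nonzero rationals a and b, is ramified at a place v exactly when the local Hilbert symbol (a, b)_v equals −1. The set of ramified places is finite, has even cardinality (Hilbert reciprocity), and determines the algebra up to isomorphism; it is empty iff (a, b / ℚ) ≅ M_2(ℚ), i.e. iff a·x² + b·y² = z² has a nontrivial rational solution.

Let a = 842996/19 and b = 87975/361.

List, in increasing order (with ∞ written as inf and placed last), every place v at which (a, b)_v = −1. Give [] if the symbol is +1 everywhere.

Mod squares: a ≡ 81719, b ≡ 391. Check v ∈ {∞, 2, 3, 5, 7, 11, 17, 19, 23}.
v=7: a=7^2·(≡1), b=7^0·(≡5) mod 7; (1|7)=+1, (5|7)=-1; (−1)^{2·0·3}·(+1)^0·(-1)^2 = +1.
v=∞: 81719 > 0 and 391 > 0  ⇒  (a,b)_∞ = +1.
v=2: v_2(a)=2, v_2(b)=0; units ≡ 7, 7 (mod 8); ε·ε+αω+βω = 1·1+2·0+0·0 ≡ 1  ⇒  (a,b)_2 = -1.
v=19: a=19^-1·(≡4), b=19^-2·(≡5) mod 19; (4|19)=+1, (5|19)=+1; (−1)^{-1·-2·9}·(+1)^-2·(+1)^-1 = +1.
v=3: a=3^0·(≡2), b=3^2·(≡1) mod 3; (2|3)=-1, (1|3)=+1; (−1)^{0·2·1}·(-1)^2·(+1)^0 = +1.
v=23: a=23^1·(≡14), b=23^1·(≡22) mod 23; (14|23)=-1, (22|23)=-1; (−1)^{1·1·11}·(-1)^1·(-1)^1 = -1.
v=5: a=5^0·(≡4), b=5^2·(≡4) mod 5; (4|5)=+1, (4|5)=+1; (−1)^{0·2·2}·(+1)^2·(+1)^0 = +1.
v=11: a=11^1·(≡4), b=11^0·(≡7) mod 11; (4|11)=+1, (7|11)=-1; (−1)^{1·0·5}·(+1)^0·(-1)^1 = -1.
v=17: a=17^1·(≡8), b=17^1·(≡6) mod 17; (8|17)=+1, (6|17)=-1; (−1)^{1·1·8}·(+1)^1·(-1)^1 = -1.
Ram(81719, 391) = {2, 11, 17, 23}; no ℚ_2-point on the conic.

[2, 11, 17, 23]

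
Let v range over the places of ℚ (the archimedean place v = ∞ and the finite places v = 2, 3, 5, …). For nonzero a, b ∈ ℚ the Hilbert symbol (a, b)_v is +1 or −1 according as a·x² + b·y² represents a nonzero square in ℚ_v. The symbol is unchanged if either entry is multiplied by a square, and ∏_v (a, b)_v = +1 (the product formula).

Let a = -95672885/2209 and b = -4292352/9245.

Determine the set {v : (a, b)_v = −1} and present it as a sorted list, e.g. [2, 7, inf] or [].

[19, inf]

(a, b) ≡ (-790685, -115) mod (ℚ^×)²; places V = {2, 3, 5, 7, 11, 19, 23, 29, 41, 43, 47, ∞}.
(a,b)_5: α=1, u≡2; β=-1, v≡2 (mod 5); (2|5)=-1, (2|5)=-1; sign (−1)^0·-1^-1·-1^1 = +1.
(a,b)_23: α=0, u≡8; β=1, v≡2 (mod 23); (8|23)=+1, (2|23)=+1; sign (−1)^0·+1^1·+1^0 = +1.
(a,b)_7: α=1, u≡2; β=0, v≡4 (mod 7); (2|7)=+1, (4|7)=+1; sign (−1)^0·+1^0·+1^1 = +1.
(a,b)_19: α=1, u≡12; β=0, v≡3 (mod 19); (12|19)=-1, (3|19)=-1; sign (−1)^0·-1^0·-1^1 = -1.
(a,b)_∞: sgn(-790685)=−, sgn(-115)=−, so -1.
(a,b)_41: α=1, u≡35; β=0, v≡1 (mod 41); (35|41)=-1, (1|41)=+1; sign (−1)^0·-1^0·+1^1 = +1.
(a,b)_29: α=1, u≡24; β=0, v≡20 (mod 29); (24|29)=+1, (20|29)=+1; sign (−1)^0·+1^0·+1^1 = +1.
(a,b)_11: α=2, u≡8; β=0, v≡7 (mod 11); (8|11)=-1, (7|11)=-1; sign (−1)^0·-1^0·-1^2 = +1.
(a,b)_47: α=-2, u≡33; β=0, v≡29 (mod 47); (33|47)=-1, (29|47)=-1; sign (−1)^0·-1^0·-1^-2 = +1.
(a,b)_2: α=0, β=8; u≡3, v≡5 (mod 8); ε(u)ε(v)=1·0, αω(v)=0·1, βω(u)=8·1; sum ≡ 0  ⇒  +1.
(a,b)_3: α=0, u≡1; β=6, v≡2 (mod 3); (1|3)=+1, (2|3)=-1; sign (−1)^0·+1^6·-1^0 = +1.
(a,b)_43: α=0, u≡22; β=-2, v≡16 (mod 43); (22|43)=-1, (16|43)=+1; sign (−1)^0·-1^-2·+1^0 = +1.
|Ram(-790685, -115)| = 2, even; anisotropic at {19, ∞}.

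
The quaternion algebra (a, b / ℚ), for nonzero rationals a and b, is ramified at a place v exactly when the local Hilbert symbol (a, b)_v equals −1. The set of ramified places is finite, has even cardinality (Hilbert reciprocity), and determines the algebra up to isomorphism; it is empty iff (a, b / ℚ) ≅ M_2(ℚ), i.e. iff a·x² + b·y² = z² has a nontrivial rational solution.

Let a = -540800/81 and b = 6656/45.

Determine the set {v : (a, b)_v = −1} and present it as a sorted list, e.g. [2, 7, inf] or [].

[5, 13]

(a, b) ≡ (-2, 130) mod (ℚ^×)²; places V = {2, 3, 5, 13, ∞}.
(a,b)_∞: sgn(-2)=−, sgn(130)=+, so +1.
(a,b)_13: α=2, u≡8; β=1, v≡3 (mod 13); (8|13)=-1, (3|13)=+1; sign (−1)^0·-1^1·+1^2 = -1.
(a,b)_3: α=-4, u≡1; β=-2, v≡1 (mod 3); (1|3)=+1, (1|3)=+1; sign (−1)^0·+1^-2·+1^-4 = +1.
(a,b)_5: α=2, u≡3; β=-1, v≡4 (mod 5); (3|5)=-1, (4|5)=+1; sign (−1)^0·-1^-1·+1^2 = -1.
(a,b)_2: α=7, β=9; u≡7, v≡1 (mod 8); ε(u)ε(v)=1·0, αω(v)=7·0, βω(u)=9·0; sum ≡ 0  ⇒  +1.
|Ram(-2, 130)| = 2, even; anisotropic at {5, 13}.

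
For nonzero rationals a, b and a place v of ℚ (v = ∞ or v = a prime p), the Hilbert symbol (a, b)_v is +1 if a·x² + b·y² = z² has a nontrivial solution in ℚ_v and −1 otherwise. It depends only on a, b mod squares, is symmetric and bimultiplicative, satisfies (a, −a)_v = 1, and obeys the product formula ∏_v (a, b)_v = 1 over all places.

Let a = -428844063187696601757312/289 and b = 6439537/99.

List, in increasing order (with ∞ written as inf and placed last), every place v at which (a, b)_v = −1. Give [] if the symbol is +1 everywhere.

Mod squares: a ≡ -100282, b ≡ 84227. Check v ∈ {∞, 2, 3, 7, 11, 13, 17, 19, 29, 31}.
v=29: a=29^1·(≡1), b=29^2·(≡17) mod 29; (1|29)=+1, (17|29)=-1; (−1)^{1·2·14}·(+1)^2·(-1)^1 = -1.
v=7: a=7^1·(≡6), b=7^0·(≡6) mod 7; (6|7)=-1, (6|7)=-1; (−1)^{1·0·3}·(-1)^0·(-1)^1 = -1.
v=∞: -100282 < 0 and 84227 > 0  ⇒  (a,b)_∞ = +1.
v=19: a=19^3·(≡6), b=19^1·(≡5) mod 19; (6|19)=+1, (5|19)=+1; (−1)^{3·1·9}·(+1)^1·(+1)^3 = -1.
v=17: a=17^-2·(≡4), b=17^0·(≡4) mod 17; (4|17)=+1, (4|17)=+1; (−1)^{-2·0·8}·(+1)^0·(+1)^-2 = +1.
v=3: a=3^4·(≡2), b=3^-2·(≡2) mod 3; (2|3)=-1, (2|3)=-1; (−1)^{4·-2·1}·(-1)^-2·(-1)^4 = +1.
v=13: a=13^3·(≡7), b=13^1·(≡11) mod 13; (7|13)=-1, (11|13)=-1; (−1)^{3·1·6}·(-1)^1·(-1)^3 = +1.
v=31: a=31^4·(≡22), b=31^1·(≡20) mod 31; (22|31)=-1, (20|31)=+1; (−1)^{4·1·15}·(-1)^1·(+1)^4 = -1.
v=11: a=11^4·(≡9), b=11^-1·(≡3) mod 11; (9|11)=+1, (3|11)=+1; (−1)^{4·-1·5}·(+1)^-1·(+1)^4 = +1.
v=2: v_2(a)=7, v_2(b)=0; units ≡ 3, 3 (mod 8); ε·ε+αω+βω = 1·1+7·1+0·1 ≡ 0  ⇒  (a,b)_2 = +1.
Ram(-100282, 84227) = {7, 19, 29, 31}; no ℚ_7-point on the conic.

[7, 19, 29, 31]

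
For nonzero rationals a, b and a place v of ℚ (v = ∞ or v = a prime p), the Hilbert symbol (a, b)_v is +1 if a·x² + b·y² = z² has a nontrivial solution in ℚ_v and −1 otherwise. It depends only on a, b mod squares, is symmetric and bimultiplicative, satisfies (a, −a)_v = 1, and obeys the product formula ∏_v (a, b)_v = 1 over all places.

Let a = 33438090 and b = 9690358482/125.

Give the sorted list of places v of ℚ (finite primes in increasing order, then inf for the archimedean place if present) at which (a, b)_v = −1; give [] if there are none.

[]

Mod squares: a ≡ 1290, b ≡ 207690. Check v ∈ {∞, 2, 3, 5, 7, 23, 43}.
v=2: v_2(a)=1, v_2(b)=1; units ≡ 5, 5 (mod 8); ε·ε+αω+βω = 0·0+1·1+1·1 ≡ 0  ⇒  (a,b)_2 = +1.
v=5: a=5^1·(≡3), b=5^-3·(≡2) mod 5; (3|5)=-1, (2|5)=-1; (−1)^{1·-3·2}·(-1)^-3·(-1)^1 = +1.
v=7: a=7^2·(≡1), b=7^3·(≡2) mod 7; (1|7)=+1, (2|7)=+1; (−1)^{2·3·3}·(+1)^3·(+1)^2 = +1.
v=23: a=23^2·(≡6), b=23^3·(≡14) mod 23; (6|23)=+1, (14|23)=-1; (−1)^{2·3·11}·(+1)^3·(-1)^2 = +1.
v=43: a=43^1·(≡18), b=43^1·(≡16) mod 43; (18|43)=-1, (16|43)=+1; (−1)^{1·1·21}·(-1)^1·(+1)^1 = +1.
v=∞: 1290 > 0 and 207690 > 0  ⇒  (a,b)_∞ = +1.
v=3: a=3^1·(≡1), b=3^3·(≡2) mod 3; (1|3)=+1, (2|3)=-1; (−1)^{1·3·1}·(+1)^3·(-1)^1 = +1.
Every local symbol is +1, so the conic 1290·x² + 207690·y² = z² has ℚ_v-points for all v and hence a ℚ-point; (a, b / ℚ) ≅ M_2(ℚ).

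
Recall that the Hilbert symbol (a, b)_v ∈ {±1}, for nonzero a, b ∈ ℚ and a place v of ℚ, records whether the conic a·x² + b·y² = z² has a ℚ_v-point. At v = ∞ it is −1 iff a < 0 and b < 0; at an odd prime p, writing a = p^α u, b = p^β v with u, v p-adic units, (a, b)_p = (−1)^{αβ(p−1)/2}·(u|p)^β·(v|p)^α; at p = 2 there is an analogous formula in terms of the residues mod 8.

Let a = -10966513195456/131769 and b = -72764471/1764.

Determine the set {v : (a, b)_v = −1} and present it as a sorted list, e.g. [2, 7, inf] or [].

(a, b) ≡ (-31, -430559) mod (ℚ^×)²; places V = {2, 3, 7, 11, 13, 17, 19, 31, 43, ∞}.
(a,b)_17: α=0, u≡5; β=1, v≡5 (mod 17); (5|17)=-1, (5|17)=-1; sign (−1)^0·-1^1·-1^0 = -1.
(a,b)_31: α=1, u≡29; β=1, v≡15 (mod 31); (29|31)=-1, (15|31)=-1; sign (−1)^1·-1^1·-1^1 = -1.
(a,b)_13: α=2, u≡5; β=2, v≡3 (mod 13); (5|13)=-1, (3|13)=+1; sign (−1)^0·-1^2·+1^2 = +1.
(a,b)_3: α=-2, u≡2; β=-2, v≡1 (mod 3); (2|3)=-1, (1|3)=+1; sign (−1)^0·-1^-2·+1^-2 = +1.
(a,b)_43: α=2, u≡22; β=1, v≡25 (mod 43); (22|43)=-1, (25|43)=+1; sign (−1)^0·-1^1·+1^2 = -1.
(a,b)_11: α=-4, u≡8; β=0, v≡3 (mod 11); (8|11)=-1, (3|11)=+1; sign (−1)^0·-1^0·+1^-4 = +1.
(a,b)_2: α=6, β=-2; u≡1, v≡1 (mod 8); ε(u)ε(v)=0·0, αω(v)=6·0, βω(u)=-2·0; sum ≡ 0  ⇒  +1.
(a,b)_7: α=2, u≡2; β=-2, v≡4 (mod 7); (2|7)=+1, (4|7)=+1; sign (−1)^0·+1^-2·+1^2 = +1.
(a,b)_19: α=2, u≡17; β=1, v≡4 (mod 19); (17|19)=+1, (4|19)=+1; sign (−1)^0·+1^1·+1^2 = +1.
(a,b)_∞: sgn(-31)=−, sgn(-430559)=−, so -1.
|Ram(-31, -430559)| = 4, even; anisotropic at {17, 31, 43, ∞}.

[17, 31, 43, inf]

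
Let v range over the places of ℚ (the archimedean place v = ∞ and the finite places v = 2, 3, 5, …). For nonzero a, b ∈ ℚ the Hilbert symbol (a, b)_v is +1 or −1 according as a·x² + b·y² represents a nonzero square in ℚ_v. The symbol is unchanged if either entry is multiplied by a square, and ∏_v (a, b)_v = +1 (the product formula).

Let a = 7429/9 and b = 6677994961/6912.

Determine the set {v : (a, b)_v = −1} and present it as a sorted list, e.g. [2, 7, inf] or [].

Mod squares: a ≡ 7429, b ≡ 3. Check v ∈ {∞, 2, 3, 11, 17, 19, 23}.
v=23: a=23^1·(≡18), b=23^2·(≡12) mod 23; (18|23)=+1, (12|23)=+1; (−1)^{1·2·11}·(+1)^2·(+1)^1 = +1.
v=11: a=11^0·(≡9), b=11^2·(≡4) mod 11; (9|11)=+1, (4|11)=+1; (−1)^{0·2·5}·(+1)^2·(+1)^0 = +1.
v=∞: 7429 > 0 and 3 > 0  ⇒  (a,b)_∞ = +1.
v=3: a=3^-2·(≡1), b=3^-3·(≡1) mod 3; (1|3)=+1, (1|3)=+1; (−1)^{-2·-3·1}·(+1)^-3·(+1)^-2 = +1.
v=2: v_2(a)=0, v_2(b)=-8; units ≡ 5, 3 (mod 8); ε·ε+αω+βω = 0·1+0·1+-8·1 ≡ 0  ⇒  (a,b)_2 = +1.
v=19: a=19^1·(≡16), b=19^2·(≡2) mod 19; (16|19)=+1, (2|19)=-1; (−1)^{1·2·9}·(+1)^2·(-1)^1 = -1.
v=17: a=17^1·(≡7), b=17^2·(≡5) mod 17; (7|17)=-1, (5|17)=-1; (−1)^{1·2·8}·(-1)^2·(-1)^1 = -1.
|Ram(7429, 3)| = 2, even; anisotropic at {17, 19}.

[17, 19]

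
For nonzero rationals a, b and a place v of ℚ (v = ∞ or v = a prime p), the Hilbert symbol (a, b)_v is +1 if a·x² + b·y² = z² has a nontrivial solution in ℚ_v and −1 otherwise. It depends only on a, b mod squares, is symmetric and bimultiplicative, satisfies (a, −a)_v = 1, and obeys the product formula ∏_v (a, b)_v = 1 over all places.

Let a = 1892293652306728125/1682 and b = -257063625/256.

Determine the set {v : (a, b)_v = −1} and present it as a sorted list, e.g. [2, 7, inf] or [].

(a, b) ≡ (1043770, -14105) mod (ℚ^×)²; places V = {2, 3, 5, 7, 13, 29, 31, 37, ∞}.
(a,b)_31: α=3, u≡18; β=1, v≡4 (mod 31); (18|31)=+1, (4|31)=+1; sign (−1)^1·+1^1·+1^3 = -1.
(a,b)_∞: sgn(1043770)=+, sgn(-14105)=−, so +1.
(a,b)_13: α=3, u≡11; β=1, v≡5 (mod 13); (11|13)=-1, (5|13)=-1; sign (−1)^0·-1^1·-1^3 = +1.
(a,b)_3: α=6, u≡1; β=6, v≡1 (mod 3); (1|3)=+1, (1|3)=+1; sign (−1)^0·+1^6·+1^6 = +1.
(a,b)_7: α=3, u≡3; β=1, v≡1 (mod 7); (3|7)=-1, (1|7)=+1; sign (−1)^1·-1^1·+1^3 = +1.
(a,b)_5: α=5, u≡4; β=3, v≡1 (mod 5); (4|5)=+1, (1|5)=+1; sign (−1)^0·+1^3·+1^5 = +1.
(a,b)_29: α=-2, u≡18; β=0, v≡17 (mod 29); (18|29)=-1, (17|29)=-1; sign (−1)^0·-1^0·-1^-2 = +1.
(a,b)_37: α=1, u≡10; β=0, v≡19 (mod 37); (10|37)=+1, (19|37)=-1; sign (−1)^0·+1^0·-1^1 = -1.
(a,b)_2: α=-1, β=-8; u≡5, v≡7 (mod 8); ε(u)ε(v)=0·1, αω(v)=-1·0, βω(u)=-8·1; sum ≡ 0  ⇒  +1.
|Ram(1043770, -14105)| = 2, even; anisotropic at {31, 37}.

[31, 37]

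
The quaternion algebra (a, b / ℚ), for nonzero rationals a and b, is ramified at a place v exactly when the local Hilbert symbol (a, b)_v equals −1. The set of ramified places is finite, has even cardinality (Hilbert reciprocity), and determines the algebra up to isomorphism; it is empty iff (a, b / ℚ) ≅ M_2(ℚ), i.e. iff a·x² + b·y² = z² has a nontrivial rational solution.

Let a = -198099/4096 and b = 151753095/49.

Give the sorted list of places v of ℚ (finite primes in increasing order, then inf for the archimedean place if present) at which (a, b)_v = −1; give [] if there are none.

Mod squares: a ≡ -22011, b ≡ 1873495. Check v ∈ {∞, 2, 3, 5, 7, 11, 13, 19, 23, 29, 37, 41}.
v=11: a=11^1·(≡5), b=11^0·(≡2) mod 11; (5|11)=+1, (2|11)=-1; (−1)^{1·0·5}·(+1)^0·(-1)^1 = -1.
v=∞: -22011 < 0 and 1873495 > 0  ⇒  (a,b)_∞ = +1.
v=37: a=37^0·(≡27), b=37^1·(≡8) mod 37; (27|37)=+1, (8|37)=-1; (−1)^{0·1·18}·(+1)^1·(-1)^0 = +1.
v=2: v_2(a)=-12, v_2(b)=0; units ≡ 5, 7 (mod 8); ε·ε+αω+βω = 0·1+-12·0+0·1 ≡ 0  ⇒  (a,b)_2 = +1.
v=13: a=13^0·(≡8), b=13^1·(≡3) mod 13; (8|13)=-1, (3|13)=+1; (−1)^{0·1·6}·(-1)^1·(+1)^0 = -1.
v=29: a=29^1·(≡6), b=29^0·(≡15) mod 29; (6|29)=+1, (15|29)=-1; (−1)^{1·0·14}·(+1)^0·(-1)^1 = -1.
v=23: a=23^1·(≡6), b=23^0·(≡5) mod 23; (6|23)=+1, (5|23)=-1; (−1)^{1·0·11}·(+1)^0·(-1)^1 = -1.
v=7: a=7^0·(≡1), b=7^-2·(≡4) mod 7; (1|7)=+1, (4|7)=+1; (−1)^{0·-2·3}·(+1)^-2·(+1)^0 = +1.
v=41: a=41^0·(≡7), b=41^1·(≡23) mod 41; (7|41)=-1, (23|41)=+1; (−1)^{0·1·20}·(-1)^1·(+1)^0 = -1.
v=5: a=5^0·(≡1), b=5^1·(≡1) mod 5; (1|5)=+1, (1|5)=+1; (−1)^{0·1·2}·(+1)^1·(+1)^0 = +1.
v=3: a=3^3·(≡1), b=3^4·(≡1) mod 3; (1|3)=+1, (1|3)=+1; (−1)^{3·4·1}·(+1)^4·(+1)^3 = +1.
v=19: a=19^0·(≡3), b=19^1·(≡15) mod 19; (3|19)=-1, (15|19)=-1; (−1)^{0·1·9}·(-1)^1·(-1)^0 = -1.
(-22011, 1873495 / ℚ) ramifies at {11, 13, 19, 23, 29, 41}: a division algebra.

[11, 13, 19, 23, 29, 41]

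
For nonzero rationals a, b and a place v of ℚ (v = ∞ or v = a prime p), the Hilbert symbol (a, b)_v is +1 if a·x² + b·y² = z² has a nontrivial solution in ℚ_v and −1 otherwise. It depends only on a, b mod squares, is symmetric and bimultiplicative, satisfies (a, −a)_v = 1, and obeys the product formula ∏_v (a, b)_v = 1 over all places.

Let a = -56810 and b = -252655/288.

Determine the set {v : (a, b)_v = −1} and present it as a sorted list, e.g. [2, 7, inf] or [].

Mod squares: a ≡ -56810, b ≡ -2990. Check v ∈ {∞, 2, 3, 5, 13, 19, 23}.
v=∞: -56810 < 0 and -2990 < 0  ⇒  (a,b)_∞ = -1.
v=3: a=3^0·(≡1), b=3^-2·(≡1) mod 3; (1|3)=+1, (1|3)=+1; (−1)^{0·-2·1}·(+1)^-2·(+1)^0 = +1.
v=2: v_2(a)=1, v_2(b)=-5; units ≡ 3, 1 (mod 8); ε·ε+αω+βω = 1·0+1·0+-5·1 ≡ 1  ⇒  (a,b)_2 = -1.
v=19: a=19^1·(≡12), b=19^0·(≡15) mod 19; (12|19)=-1, (15|19)=-1; (−1)^{1·0·9}·(-1)^0·(-1)^1 = -1.
v=23: a=23^1·(≡14), b=23^1·(≡18) mod 23; (14|23)=-1, (18|23)=+1; (−1)^{1·1·11}·(-1)^1·(+1)^1 = +1.
v=13: a=13^1·(≡11), b=13^3·(≡1) mod 13; (11|13)=-1, (1|13)=+1; (−1)^{1·3·6}·(-1)^3·(+1)^1 = -1.
v=5: a=5^1·(≡3), b=5^1·(≡3) mod 5; (3|5)=-1, (3|5)=-1; (−1)^{1·1·2}·(-1)^1·(-1)^1 = +1.
|Ram(-56810, -2990)| = 4, even; anisotropic at {2, 13, 19, ∞}.

[2, 13, 19, inf]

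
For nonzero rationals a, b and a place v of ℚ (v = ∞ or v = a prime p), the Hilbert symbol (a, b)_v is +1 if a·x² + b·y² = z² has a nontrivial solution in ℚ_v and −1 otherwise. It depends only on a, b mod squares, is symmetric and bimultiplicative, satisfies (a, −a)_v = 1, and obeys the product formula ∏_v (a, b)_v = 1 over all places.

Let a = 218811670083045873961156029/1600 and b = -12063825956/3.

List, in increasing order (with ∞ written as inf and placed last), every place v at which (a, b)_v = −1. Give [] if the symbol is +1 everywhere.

(a, b) ≡ (363909, -17103723) mod (ℚ^×)²; places V = {2, 3, 5, 7, 11, 13, 17, 23, 31, 43, 47, ∞}.
(a,b)_31: α=3, u≡23; β=1, v≡1 (mod 31); (23|31)=-1, (1|31)=+1; sign (−1)^1·-1^1·+1^3 = +1.
(a,b)_23: α=2, u≡18; β=2, v≡14 (mod 23); (18|23)=+1, (14|23)=-1; sign (−1)^0·+1^2·-1^2 = +1.
(a,b)_∞: sgn(363909)=+, sgn(-17103723)=−, so +1.
(a,b)_17: α=2, u≡5; β=0, v≡6 (mod 17); (5|17)=-1, (6|17)=-1; sign (−1)^0·-1^0·-1^2 = +1.
(a,b)_47: α=2, u≡23; β=1, v≡17 (mod 47); (23|47)=-1, (17|47)=+1; sign (−1)^0·-1^1·+1^2 = -1.
(a,b)_5: α=-2, u≡1; β=0, v≡3 (mod 5); (1|5)=+1, (3|5)=-1; sign (−1)^0·+1^0·-1^-2 = +1.
(a,b)_11: α=2, u≡10; β=0, v≡9 (mod 11); (10|11)=-1, (9|11)=+1; sign (−1)^0·-1^0·+1^2 = +1.
(a,b)_7: α=3, u≡6; β=1, v≡3 (mod 7); (6|7)=-1, (3|7)=-1; sign (−1)^1·-1^1·-1^3 = -1.
(a,b)_2: α=-6, β=2; u≡5, v≡5 (mod 8); ε(u)ε(v)=0·0, αω(v)=-6·1, βω(u)=2·1; sum ≡ 0  ⇒  +1.
(a,b)_43: α=3, u≡13; β=1, v≡32 (mod 43); (13|43)=+1, (32|43)=-1; sign (−1)^1·+1^1·-1^3 = +1.
(a,b)_13: α=3, u≡12; β=1, v≡2 (mod 13); (12|13)=+1, (2|13)=-1; sign (−1)^0·+1^1·-1^3 = -1.
(a,b)_3: α=1, u≡1; β=-1, v≡1 (mod 3); (1|3)=+1, (1|3)=+1; sign (−1)^1·+1^-1·+1^1 = -1.
Ram(363909, -17103723) = {3, 7, 13, 47}; no ℚ_3-point on the conic.

[3, 7, 13, 47]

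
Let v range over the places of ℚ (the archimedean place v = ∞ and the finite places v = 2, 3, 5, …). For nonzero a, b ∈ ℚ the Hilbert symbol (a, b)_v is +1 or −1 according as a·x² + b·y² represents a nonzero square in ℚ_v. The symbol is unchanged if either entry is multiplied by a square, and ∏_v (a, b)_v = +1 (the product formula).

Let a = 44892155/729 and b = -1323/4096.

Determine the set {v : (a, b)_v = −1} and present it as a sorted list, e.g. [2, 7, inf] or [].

Mod squares: a ≡ 124355, b ≡ -3. Check v ∈ {∞, 2, 3, 5, 7, 11, 17, 19}.
v=17: a=17^1·(≡7), b=17^0·(≡14) mod 17; (7|17)=-1, (14|17)=-1; (−1)^{1·0·8}·(-1)^0·(-1)^1 = -1.
v=3: a=3^-6·(≡2), b=3^3·(≡2) mod 3; (2|3)=-1, (2|3)=-1; (−1)^{-6·3·1}·(-1)^3·(-1)^-6 = -1.
v=19: a=19^3·(≡4), b=19^0·(≡11) mod 19; (4|19)=+1, (11|19)=+1; (−1)^{3·0·9}·(+1)^0·(+1)^3 = +1.
v=2: v_2(a)=0, v_2(b)=-12; units ≡ 3, 5 (mod 8); ε·ε+αω+βω = 1·0+0·1+-12·1 ≡ 0  ⇒  (a,b)_2 = +1.
v=5: a=5^1·(≡4), b=5^0·(≡2) mod 5; (4|5)=+1, (2|5)=-1; (−1)^{1·0·2}·(+1)^0·(-1)^1 = -1.
v=7: a=7^1·(≡3), b=7^2·(≡1) mod 7; (3|7)=-1, (1|7)=+1; (−1)^{1·2·3}·(-1)^2·(+1)^1 = +1.
v=∞: 124355 > 0 and -3 < 0  ⇒  (a,b)_∞ = +1.
v=11: a=11^1·(≡2), b=11^0·(≡2) mod 11; (2|11)=-1, (2|11)=-1; (−1)^{1·0·5}·(-1)^0·(-1)^1 = -1.
|Ram(124355, -3)| = 4, even; anisotropic at {3, 5, 11, 17}.

[3, 5, 11, 17]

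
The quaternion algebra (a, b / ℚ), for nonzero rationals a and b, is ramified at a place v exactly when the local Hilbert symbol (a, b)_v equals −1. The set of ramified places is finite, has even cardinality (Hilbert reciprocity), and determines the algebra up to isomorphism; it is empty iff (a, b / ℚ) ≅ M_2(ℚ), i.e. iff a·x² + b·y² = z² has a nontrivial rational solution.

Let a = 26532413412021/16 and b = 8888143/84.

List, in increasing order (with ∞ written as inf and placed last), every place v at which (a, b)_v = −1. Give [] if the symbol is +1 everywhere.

(a, b) ≡ (69, 100947) mod (ℚ^×)²; places V = {2, 3, 7, 11, 19, 23, 43, ∞}.
(a,b)_2: α=-4, β=-2; u≡5, v≡3 (mod 8); ε(u)ε(v)=0·1, αω(v)=-4·1, βω(u)=-2·1; sum ≡ 0  ⇒  +1.
(a,b)_23: α=3, u≡9; β=1, v≡15 (mod 23); (9|23)=+1, (15|23)=-1; sign (−1)^1·+1^1·-1^3 = +1.
(a,b)_11: α=2, u≡9; β=1, v≡9 (mod 11); (9|11)=+1, (9|11)=+1; sign (−1)^0·+1^1·+1^2 = +1.
(a,b)_19: α=2, u≡14; β=1, v≡14 (mod 19); (14|19)=-1, (14|19)=-1; sign (−1)^0·-1^1·-1^2 = -1.
(a,b)_7: α=0, u≡3; β=-1, v≡1 (mod 7); (3|7)=-1, (1|7)=+1; sign (−1)^0·-1^-1·+1^0 = -1.
(a,b)_43: α=2, u≡29; β=2, v≡26 (mod 43); (29|43)=-1, (26|43)=-1; sign (−1)^0·-1^2·-1^2 = +1.
(a,b)_∞: sgn(69)=+, sgn(100947)=+, so +1.
(a,b)_3: α=3, u≡2; β=-1, v≡1 (mod 3); (2|3)=-1, (1|3)=+1; sign (−1)^1·-1^-1·+1^3 = +1.
Ram(69, 100947) = {7, 19}; no ℚ_7-point on the conic.

[7, 19]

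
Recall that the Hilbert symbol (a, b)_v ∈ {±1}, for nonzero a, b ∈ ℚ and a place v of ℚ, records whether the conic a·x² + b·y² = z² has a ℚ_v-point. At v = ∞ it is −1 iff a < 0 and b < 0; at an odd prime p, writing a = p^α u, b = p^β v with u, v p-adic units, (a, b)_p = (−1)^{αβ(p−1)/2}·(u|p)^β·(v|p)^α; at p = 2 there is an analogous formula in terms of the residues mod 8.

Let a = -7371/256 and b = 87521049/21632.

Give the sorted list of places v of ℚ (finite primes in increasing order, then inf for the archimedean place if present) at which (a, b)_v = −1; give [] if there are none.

Mod squares: a ≡ -91, b ≡ 67298. Check v ∈ {∞, 2, 3, 7, 11, 13, 17, 19, 23}.
v=23: a=23^0·(≡4), b=23^1·(≡10) mod 23; (4|23)=+1, (10|23)=-1; (−1)^{0·1·11}·(+1)^1·(-1)^0 = +1.
v=3: a=3^4·(≡2), b=3^2·(≡2) mod 3; (2|3)=-1, (2|3)=-1; (−1)^{4·2·1}·(-1)^2·(-1)^4 = +1.
v=∞: -91 < 0 and 67298 > 0  ⇒  (a,b)_∞ = +1.
v=13: a=13^1·(≡2), b=13^-2·(≡4) mod 13; (2|13)=-1, (4|13)=+1; (−1)^{1·-2·6}·(-1)^-2·(+1)^1 = +1.
v=19: a=19^0·(≡17), b=19^1·(≡3) mod 19; (17|19)=+1, (3|19)=-1; (−1)^{0·1·9}·(+1)^1·(-1)^0 = +1.
v=17: a=17^0·(≡7), b=17^2·(≡11) mod 17; (7|17)=-1, (11|17)=-1; (−1)^{0·2·8}·(-1)^2·(-1)^0 = +1.
v=7: a=7^1·(≡1), b=7^1·(≡3) mod 7; (1|7)=+1, (3|7)=-1; (−1)^{1·1·3}·(+1)^1·(-1)^1 = +1.
v=11: a=11^0·(≡7), b=11^1·(≡10) mod 11; (7|11)=-1, (10|11)=-1; (−1)^{0·1·5}·(-1)^1·(-1)^0 = -1.
v=2: v_2(a)=-8, v_2(b)=-7; units ≡ 5, 1 (mod 8); ε·ε+αω+βω = 0·0+-8·0+-7·1 ≡ 1  ⇒  (a,b)_2 = -1.
Ram(-91, 67298) = {2, 11}; no ℚ_2-point on the conic.

[2, 11]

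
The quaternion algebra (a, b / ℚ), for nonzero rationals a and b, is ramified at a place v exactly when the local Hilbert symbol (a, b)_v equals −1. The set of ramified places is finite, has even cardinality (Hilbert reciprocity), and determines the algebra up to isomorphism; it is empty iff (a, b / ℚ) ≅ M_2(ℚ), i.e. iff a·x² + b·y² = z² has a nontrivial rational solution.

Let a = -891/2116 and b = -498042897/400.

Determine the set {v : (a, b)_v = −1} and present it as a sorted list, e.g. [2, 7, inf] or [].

(a, b) ≡ (-11, -34017) mod (ℚ^×)²; places V = {2, 3, 5, 11, 17, 23, 29, ∞}.
(a,b)_∞: sgn(-11)=−, sgn(-34017)=−, so -1.
(a,b)_5: α=0, u≡4; β=-2, v≡3 (mod 5); (4|5)=+1, (3|5)=-1; sign (−1)^0·+1^-2·-1^0 = +1.
(a,b)_2: α=-2, β=-4; u≡5, v≡7 (mod 8); ε(u)ε(v)=0·1, αω(v)=-2·0, βω(u)=-4·1; sum ≡ 0  ⇒  +1.
(a,b)_11: α=1, u≡10; β=4, v≡7 (mod 11); (10|11)=-1, (7|11)=-1; sign (−1)^0·-1^4·-1^1 = -1.
(a,b)_3: α=4, u≡1; β=1, v≡1 (mod 3); (1|3)=+1, (1|3)=+1; sign (−1)^0·+1^1·+1^4 = +1.
(a,b)_29: α=0, u≡21; β=1, v≡1 (mod 29); (21|29)=-1, (1|29)=+1; sign (−1)^0·-1^1·+1^0 = -1.
(a,b)_23: α=-2, u≡13; β=1, v≡18 (mod 23); (13|23)=+1, (18|23)=+1; sign (−1)^0·+1^1·+1^-2 = +1.
(a,b)_17: α=0, u≡14; β=1, v≡6 (mod 17); (14|17)=-1, (6|17)=-1; sign (−1)^0·-1^1·-1^0 = -1.
|Ram(-11, -34017)| = 4, even; anisotropic at {11, 17, 29, ∞}.

[11, 17, 29, inf]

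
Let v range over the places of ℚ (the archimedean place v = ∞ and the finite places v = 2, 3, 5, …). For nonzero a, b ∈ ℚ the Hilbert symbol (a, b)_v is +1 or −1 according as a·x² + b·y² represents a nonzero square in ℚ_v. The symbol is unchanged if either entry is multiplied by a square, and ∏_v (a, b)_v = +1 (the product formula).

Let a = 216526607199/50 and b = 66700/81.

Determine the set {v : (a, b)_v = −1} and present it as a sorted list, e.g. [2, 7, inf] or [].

Mod squares: a ≡ 981980078, b ≡ 667. Check v ∈ {∞, 2, 3, 5, 7, 17, 19, 23, 29, 43, 53}.
v=3: a=3^2·(≡2), b=3^-4·(≡1) mod 3; (2|3)=-1, (1|3)=+1; (−1)^{2·-4·1}·(-1)^-4·(+1)^2 = +1.
v=17: a=17^1·(≡8), b=17^0·(≡2) mod 17; (8|17)=+1, (2|17)=+1; (−1)^{1·0·8}·(+1)^0·(+1)^1 = +1.
v=29: a=29^1·(≡16), b=29^1·(≡13) mod 29; (16|29)=+1, (13|29)=+1; (−1)^{1·1·14}·(+1)^1·(+1)^1 = +1.
v=5: a=5^-2·(≡2), b=5^2·(≡3) mod 5; (2|5)=-1, (3|5)=-1; (−1)^{-2·2·2}·(-1)^2·(-1)^-2 = +1.
v=43: a=43^1·(≡7), b=43^0·(≡33) mod 43; (7|43)=-1, (33|43)=-1; (−1)^{1·0·21}·(-1)^0·(-1)^1 = -1.
v=53: a=53^1·(≡3), b=53^0·(≡35) mod 53; (3|53)=-1, (35|53)=-1; (−1)^{1·0·26}·(-1)^0·(-1)^1 = -1.
v=7: a=7^2·(≡2), b=7^0·(≡1) mod 7; (2|7)=+1, (1|7)=+1; (−1)^{2·0·3}·(+1)^0·(+1)^2 = +1.
v=∞: 981980078 > 0 and 667 > 0  ⇒  (a,b)_∞ = +1.
v=23: a=23^1·(≡12), b=23^1·(≡4) mod 23; (12|23)=+1, (4|23)=+1; (−1)^{1·1·11}·(+1)^1·(+1)^1 = -1.
v=19: a=19^1·(≡14), b=19^0·(≡2) mod 19; (14|19)=-1, (2|19)=-1; (−1)^{1·0·9}·(-1)^0·(-1)^1 = -1.
v=2: v_2(a)=-1, v_2(b)=2; units ≡ 7, 3 (mod 8); ε·ε+αω+βω = 1·1+-1·1+2·0 ≡ 0  ⇒  (a,b)_2 = +1.
Ram(981980078, 667) = {19, 23, 43, 53}; no ℚ_19-point on the conic.

[19, 23, 43, 53]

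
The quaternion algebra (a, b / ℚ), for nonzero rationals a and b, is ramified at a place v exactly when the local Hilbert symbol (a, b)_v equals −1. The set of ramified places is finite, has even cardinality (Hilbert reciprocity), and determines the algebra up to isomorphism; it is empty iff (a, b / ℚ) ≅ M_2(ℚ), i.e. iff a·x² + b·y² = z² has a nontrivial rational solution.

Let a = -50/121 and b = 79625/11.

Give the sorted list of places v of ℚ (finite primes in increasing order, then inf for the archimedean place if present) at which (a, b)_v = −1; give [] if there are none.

[5, 13]

(a, b) ≡ (-2, 715) mod (ℚ^×)²; places V = {2, 5, 7, 11, 13, ∞}.
(a,b)_2: α=1, β=0; u≡7, v≡3 (mod 8); ε(u)ε(v)=1·1, αω(v)=1·1, βω(u)=0·0; sum ≡ 0  ⇒  +1.
(a,b)_13: α=0, u≡7; β=1, v≡12 (mod 13); (7|13)=-1, (12|13)=+1; sign (−1)^0·-1^1·+1^0 = -1.
(a,b)_7: α=0, u≡3; β=2, v≡2 (mod 7); (3|7)=-1, (2|7)=+1; sign (−1)^0·-1^2·+1^0 = +1.
(a,b)_5: α=2, u≡3; β=3, v≡2 (mod 5); (3|5)=-1, (2|5)=-1; sign (−1)^0·-1^3·-1^2 = -1.
(a,b)_∞: sgn(-2)=−, sgn(715)=+, so +1.
(a,b)_11: α=-2, u≡5; β=-1, v≡7 (mod 11); (5|11)=+1, (7|11)=-1; sign (−1)^0·+1^-1·-1^-2 = +1.
(-2, 715 / ℚ) ramifies at {5, 13}: a division algebra.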